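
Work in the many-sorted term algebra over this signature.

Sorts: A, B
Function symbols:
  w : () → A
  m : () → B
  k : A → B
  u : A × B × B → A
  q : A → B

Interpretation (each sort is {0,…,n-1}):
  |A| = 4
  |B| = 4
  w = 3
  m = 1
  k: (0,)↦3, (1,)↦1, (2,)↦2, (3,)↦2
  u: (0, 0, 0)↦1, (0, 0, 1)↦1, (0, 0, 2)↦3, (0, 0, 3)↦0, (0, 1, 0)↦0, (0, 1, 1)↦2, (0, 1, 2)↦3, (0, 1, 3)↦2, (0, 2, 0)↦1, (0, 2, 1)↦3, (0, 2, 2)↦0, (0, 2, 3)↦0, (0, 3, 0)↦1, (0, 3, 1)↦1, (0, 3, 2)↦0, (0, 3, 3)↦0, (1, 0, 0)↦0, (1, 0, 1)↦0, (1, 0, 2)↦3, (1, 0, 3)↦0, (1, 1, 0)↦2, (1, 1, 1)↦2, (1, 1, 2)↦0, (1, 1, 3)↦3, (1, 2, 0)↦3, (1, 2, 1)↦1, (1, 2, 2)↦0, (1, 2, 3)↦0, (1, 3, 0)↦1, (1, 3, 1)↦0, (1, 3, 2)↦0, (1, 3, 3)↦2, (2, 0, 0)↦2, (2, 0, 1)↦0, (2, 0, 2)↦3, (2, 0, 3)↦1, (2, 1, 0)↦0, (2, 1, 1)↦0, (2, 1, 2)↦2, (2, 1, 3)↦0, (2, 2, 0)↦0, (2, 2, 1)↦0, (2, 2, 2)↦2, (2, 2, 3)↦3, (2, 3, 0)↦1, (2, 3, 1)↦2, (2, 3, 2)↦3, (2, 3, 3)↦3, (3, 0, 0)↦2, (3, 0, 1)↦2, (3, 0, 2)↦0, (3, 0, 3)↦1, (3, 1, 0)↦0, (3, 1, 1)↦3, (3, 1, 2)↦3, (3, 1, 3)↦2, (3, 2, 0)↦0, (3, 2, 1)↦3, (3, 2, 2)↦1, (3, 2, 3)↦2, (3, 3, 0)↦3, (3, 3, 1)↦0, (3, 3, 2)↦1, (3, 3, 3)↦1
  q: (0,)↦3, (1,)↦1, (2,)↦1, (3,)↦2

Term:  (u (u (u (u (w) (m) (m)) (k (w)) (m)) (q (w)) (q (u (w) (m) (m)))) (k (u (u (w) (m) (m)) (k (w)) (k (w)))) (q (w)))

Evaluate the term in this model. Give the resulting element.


value = 0

  w = 3
  m = 1
  m = 1
  (u (w) (m) (m)) = u(3, 1, 1) = 3
  w = 3
  (k (w)) = k(3,) = 2
  m = 1
  (u (u (w) (m) (m)) (k (w)) (m)) = u(3, 2, 1) = 3
  w = 3
  (q (w)) = q(3,) = 2
  w = 3
  m = 1
  m = 1
  (u (w) (m) (m)) = u(3, 1, 1) = 3
  (q (u (w) (m) (m))) = q(3,) = 2
  (u (u (u (w) (m) (m)) (k (w)) (m)) (q (w)) (q (u (w) (m) (m)))) = u(3, 2, 2) = 1
  w = 3
  m = 1
  m = 1
  (u (w) (m) (m)) = u(3, 1, 1) = 3
  w = 3
  (k (w)) = k(3,) = 2
  w = 3
  (k (w)) = k(3,) = 2
  (u (u (w) (m) (m)) (k (w)) (k (w))) = u(3, 2, 2) = 1
  (k (u (u (w) (m) (m)) (k (w)) (k (w)))) = k(1,) = 1
  w = 3
  (q (w)) = q(3,) = 2
  (u (u (u (u (w) (m) (m)) (k (w)) (m)) (q (w)) (q (u (w) (m) (m)))) (k (u (u (w) (m) (m)) (k (w)) (k (w)))) (q (w))) = u(1, 1, 2) = 0


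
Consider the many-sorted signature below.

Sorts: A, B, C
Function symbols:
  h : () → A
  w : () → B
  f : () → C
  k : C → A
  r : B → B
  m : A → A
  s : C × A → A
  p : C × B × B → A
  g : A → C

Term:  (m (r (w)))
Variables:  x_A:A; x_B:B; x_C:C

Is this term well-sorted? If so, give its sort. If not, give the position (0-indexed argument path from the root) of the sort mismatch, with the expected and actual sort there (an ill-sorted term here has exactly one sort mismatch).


    (w) : B
  (r (w)) : B
(m (r (w))) : ✗ arg 0 at [0] has sort B, expected A

ill-sorted at position [0]: expected A, got B


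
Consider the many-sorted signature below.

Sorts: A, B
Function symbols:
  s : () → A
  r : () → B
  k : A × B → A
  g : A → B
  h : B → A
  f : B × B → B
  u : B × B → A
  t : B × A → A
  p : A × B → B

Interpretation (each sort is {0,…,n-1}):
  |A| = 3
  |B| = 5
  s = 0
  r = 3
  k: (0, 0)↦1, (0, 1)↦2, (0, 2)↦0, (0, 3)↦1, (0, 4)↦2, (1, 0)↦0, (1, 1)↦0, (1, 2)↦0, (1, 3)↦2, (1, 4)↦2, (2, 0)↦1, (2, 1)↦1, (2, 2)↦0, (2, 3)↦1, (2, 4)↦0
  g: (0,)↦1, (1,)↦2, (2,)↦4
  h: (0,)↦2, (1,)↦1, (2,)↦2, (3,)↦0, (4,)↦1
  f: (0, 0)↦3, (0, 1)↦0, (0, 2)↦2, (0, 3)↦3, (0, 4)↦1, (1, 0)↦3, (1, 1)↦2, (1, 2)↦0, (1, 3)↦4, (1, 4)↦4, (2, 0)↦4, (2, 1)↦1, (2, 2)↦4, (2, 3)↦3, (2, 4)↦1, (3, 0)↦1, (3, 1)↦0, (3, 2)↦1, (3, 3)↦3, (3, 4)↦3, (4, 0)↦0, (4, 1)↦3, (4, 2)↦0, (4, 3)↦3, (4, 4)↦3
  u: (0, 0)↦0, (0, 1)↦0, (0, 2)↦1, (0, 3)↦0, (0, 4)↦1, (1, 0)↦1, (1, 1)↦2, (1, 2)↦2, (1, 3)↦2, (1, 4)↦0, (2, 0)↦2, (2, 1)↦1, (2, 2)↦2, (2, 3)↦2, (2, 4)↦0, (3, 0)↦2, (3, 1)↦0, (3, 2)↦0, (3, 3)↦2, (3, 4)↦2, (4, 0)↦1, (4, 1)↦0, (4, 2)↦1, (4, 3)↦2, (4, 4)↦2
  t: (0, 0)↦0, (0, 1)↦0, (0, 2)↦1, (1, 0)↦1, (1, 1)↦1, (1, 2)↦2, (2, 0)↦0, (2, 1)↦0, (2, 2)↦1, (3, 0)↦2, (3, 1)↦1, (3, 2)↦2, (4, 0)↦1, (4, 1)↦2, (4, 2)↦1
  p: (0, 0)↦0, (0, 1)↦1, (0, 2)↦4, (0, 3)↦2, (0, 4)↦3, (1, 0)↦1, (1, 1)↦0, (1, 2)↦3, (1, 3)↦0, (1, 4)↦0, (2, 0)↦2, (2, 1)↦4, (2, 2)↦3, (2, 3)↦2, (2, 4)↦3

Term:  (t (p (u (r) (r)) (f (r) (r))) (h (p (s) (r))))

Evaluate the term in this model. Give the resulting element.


value = 1

  r = 3
  r = 3
  (u (r) (r)) = u(3, 3) = 2
  r = 3
  r = 3
  (f (r) (r)) = f(3, 3) = 3
  (p (u (r) (r)) (f (r) (r))) = p(2, 3) = 2
  s = 0
  r = 3
  (p (s) (r)) = p(0, 3) = 2
  (h (p (s) (r))) = h(2,) = 2
  (t (p (u (r) (r)) (f (r) (r))) (h (p (s) (r)))) = t(2, 2) = 1


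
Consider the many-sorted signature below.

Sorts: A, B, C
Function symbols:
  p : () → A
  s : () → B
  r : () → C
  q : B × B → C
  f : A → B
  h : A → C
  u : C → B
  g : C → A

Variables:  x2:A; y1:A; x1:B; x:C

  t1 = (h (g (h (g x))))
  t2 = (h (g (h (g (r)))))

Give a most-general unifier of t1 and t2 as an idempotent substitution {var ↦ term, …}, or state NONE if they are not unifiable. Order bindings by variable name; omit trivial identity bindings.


{x ↦ (r)}


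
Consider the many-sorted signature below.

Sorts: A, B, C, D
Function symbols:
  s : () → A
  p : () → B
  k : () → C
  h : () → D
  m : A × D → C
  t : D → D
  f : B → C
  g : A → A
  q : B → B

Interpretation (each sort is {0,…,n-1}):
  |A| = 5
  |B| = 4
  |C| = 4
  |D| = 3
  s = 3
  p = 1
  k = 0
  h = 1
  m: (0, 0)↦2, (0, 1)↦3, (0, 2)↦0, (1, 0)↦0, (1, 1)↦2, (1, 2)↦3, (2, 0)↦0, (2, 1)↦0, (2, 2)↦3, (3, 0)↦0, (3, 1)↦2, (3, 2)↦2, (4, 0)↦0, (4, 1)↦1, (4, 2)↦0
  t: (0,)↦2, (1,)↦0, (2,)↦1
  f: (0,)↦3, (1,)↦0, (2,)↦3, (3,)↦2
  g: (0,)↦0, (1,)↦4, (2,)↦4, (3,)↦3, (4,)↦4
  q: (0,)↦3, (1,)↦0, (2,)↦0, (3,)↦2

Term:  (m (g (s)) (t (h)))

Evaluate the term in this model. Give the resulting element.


  s = 3
  (g (s)) = g(3,) = 3
  h = 1
  (t (h)) = t(1,) = 0
  (m (g (s)) (t (h))) = m(3, 0) = 0

value = 0


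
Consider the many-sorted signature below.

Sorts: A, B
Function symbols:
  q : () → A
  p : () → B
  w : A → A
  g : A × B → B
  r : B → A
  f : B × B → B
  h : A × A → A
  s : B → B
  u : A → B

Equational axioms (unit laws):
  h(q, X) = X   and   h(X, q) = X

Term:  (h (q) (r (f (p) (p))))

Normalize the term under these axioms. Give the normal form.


normal form = (r (f (p) (p)))

1. (h (q) (r (f (p) (p))))  →  (r (f (p) (p)))


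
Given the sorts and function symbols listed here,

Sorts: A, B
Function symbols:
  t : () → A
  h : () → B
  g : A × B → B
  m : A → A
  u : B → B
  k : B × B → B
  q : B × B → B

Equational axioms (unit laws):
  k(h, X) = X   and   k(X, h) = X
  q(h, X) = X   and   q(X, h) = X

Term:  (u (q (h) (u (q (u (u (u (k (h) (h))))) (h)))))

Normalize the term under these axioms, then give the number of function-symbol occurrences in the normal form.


size = 6

1. (u (q (h) (u (q (u (u (u (k (h) (h))))) (h)))))  →  (u (u (q (u (u (u (k (h) (h))))) (h))))
2. (u (u (q (u (u (u (k (h) (h))))) (h))))  →  (u (u (u (u (u (k (h) (h)))))))
3. (u (u (u (u (u (k (h) (h)))))))  →  (u (u (u (u (u (h))))))
normal form: (u (u (u (u (u (h))))))


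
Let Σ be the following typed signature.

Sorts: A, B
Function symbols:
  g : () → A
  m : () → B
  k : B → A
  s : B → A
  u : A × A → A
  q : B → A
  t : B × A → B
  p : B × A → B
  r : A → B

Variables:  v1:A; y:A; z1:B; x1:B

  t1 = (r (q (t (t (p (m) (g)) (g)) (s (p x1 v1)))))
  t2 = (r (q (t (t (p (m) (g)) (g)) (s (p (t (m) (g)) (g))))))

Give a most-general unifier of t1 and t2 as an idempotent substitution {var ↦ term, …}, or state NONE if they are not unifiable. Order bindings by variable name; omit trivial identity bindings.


{v1 ↦ (g), x1 ↦ (t (m) (g))}


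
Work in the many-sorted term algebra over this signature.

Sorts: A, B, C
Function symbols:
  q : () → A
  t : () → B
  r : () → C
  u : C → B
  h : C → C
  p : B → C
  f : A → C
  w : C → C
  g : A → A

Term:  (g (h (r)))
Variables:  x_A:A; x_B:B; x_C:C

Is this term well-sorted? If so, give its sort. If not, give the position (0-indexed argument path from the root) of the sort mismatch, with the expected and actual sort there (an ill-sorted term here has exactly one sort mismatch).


ill-sorted at position [0]: expected A, got C

    (r) : C
  (h (r)) : C
(g (h (r))) : ✗ arg 0 at [0] has sort C, expected A


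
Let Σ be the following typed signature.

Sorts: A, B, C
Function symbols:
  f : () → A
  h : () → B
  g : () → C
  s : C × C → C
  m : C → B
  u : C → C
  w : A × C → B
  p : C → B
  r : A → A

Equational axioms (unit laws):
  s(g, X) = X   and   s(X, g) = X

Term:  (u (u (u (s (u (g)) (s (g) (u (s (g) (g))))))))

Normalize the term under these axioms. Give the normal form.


normal form = (u (u (u (s (u (g)) (u (g))))))

1. (u (u (u (s (u (g)) (s (g) (u (s (g) (g))))))))  →  (u (u (u (s (u (g)) (u (s (g) (g)))))))
2. (u (u (u (s (u (g)) (u (s (g) (g)))))))  →  (u (u (u (s (u (g)) (u (g))))))


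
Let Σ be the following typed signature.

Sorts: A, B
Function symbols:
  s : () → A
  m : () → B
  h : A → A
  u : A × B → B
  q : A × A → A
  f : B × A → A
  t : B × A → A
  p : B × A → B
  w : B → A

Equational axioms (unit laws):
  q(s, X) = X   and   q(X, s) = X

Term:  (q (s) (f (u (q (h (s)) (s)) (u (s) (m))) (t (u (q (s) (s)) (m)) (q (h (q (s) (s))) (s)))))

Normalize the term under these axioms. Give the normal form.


normal form = (f (u (h (s)) (u (s) (m))) (t (u (s) (m)) (h (s))))

1. (q (s) (f (u (q (h (s)) (s)) (u (s) (m))) (t (u (q (s) (s)) (m)) (q (h (q (s) (s))) (s)))))  →  (f (u (q (h (s)) (s)) (u (s) (m))) (t (u (q (s) (s)) (m)) (q (h (q (s) (s))) (s))))
2. (f (u (q (h (s)) (s)) (u (s) (m))) (t (u (q (s) (s)) (m)) (q (h (q (s) (s))) (s))))  →  (f (u (h (s)) (u (s) (m))) (t (u (q (s) (s)) (m)) (q (h (q (s) (s))) (s))))
3. (f (u (h (s)) (u (s) (m))) (t (u (q (s) (s)) (m)) (q (h (q (s) (s))) (s))))  →  (f (u (h (s)) (u (s) (m))) (t (u (s) (m)) (q (h (q (s) (s))) (s))))
4. (f (u (h (s)) (u (s) (m))) (t (u (s) (m)) (q (h (q (s) (s))) (s))))  →  (f (u (h (s)) (u (s) (m))) (t (u (s) (m)) (h (q (s) (s)))))
5. (f (u (h (s)) (u (s) (m))) (t (u (s) (m)) (h (q (s) (s)))))  →  (f (u (h (s)) (u (s) (m))) (t (u (s) (m)) (h (s))))


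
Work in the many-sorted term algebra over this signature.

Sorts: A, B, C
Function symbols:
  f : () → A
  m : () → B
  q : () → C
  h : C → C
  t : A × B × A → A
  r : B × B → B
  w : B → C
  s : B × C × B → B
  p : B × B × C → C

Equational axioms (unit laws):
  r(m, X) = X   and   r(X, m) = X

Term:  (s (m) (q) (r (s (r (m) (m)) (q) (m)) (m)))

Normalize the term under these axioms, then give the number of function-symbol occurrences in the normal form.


size = 7

1. (s (m) (q) (r (s (r (m) (m)) (q) (m)) (m)))  →  (s (m) (q) (s (r (m) (m)) (q) (m)))
2. (s (m) (q) (s (r (m) (m)) (q) (m)))  →  (s (m) (q) (s (m) (q) (m)))
normal form: (s (m) (q) (s (m) (q) (m)))


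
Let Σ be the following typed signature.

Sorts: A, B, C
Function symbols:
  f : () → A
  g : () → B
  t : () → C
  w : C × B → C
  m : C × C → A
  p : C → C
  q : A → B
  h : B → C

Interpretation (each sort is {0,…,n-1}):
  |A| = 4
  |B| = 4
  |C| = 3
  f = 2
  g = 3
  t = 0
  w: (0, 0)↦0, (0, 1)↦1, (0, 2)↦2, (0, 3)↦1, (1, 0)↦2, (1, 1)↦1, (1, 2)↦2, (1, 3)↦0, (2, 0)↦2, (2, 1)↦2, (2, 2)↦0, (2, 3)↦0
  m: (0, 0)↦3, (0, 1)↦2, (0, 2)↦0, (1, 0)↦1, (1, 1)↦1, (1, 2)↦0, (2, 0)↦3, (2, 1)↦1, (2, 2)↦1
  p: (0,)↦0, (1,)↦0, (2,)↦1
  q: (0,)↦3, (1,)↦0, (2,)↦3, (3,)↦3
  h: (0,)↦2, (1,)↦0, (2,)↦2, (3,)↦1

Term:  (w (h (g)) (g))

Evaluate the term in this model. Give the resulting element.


value = 0

  g = 3
  (h (g)) = h(3,) = 1
  g = 3
  (w (h (g)) (g)) = w(1, 3) = 0


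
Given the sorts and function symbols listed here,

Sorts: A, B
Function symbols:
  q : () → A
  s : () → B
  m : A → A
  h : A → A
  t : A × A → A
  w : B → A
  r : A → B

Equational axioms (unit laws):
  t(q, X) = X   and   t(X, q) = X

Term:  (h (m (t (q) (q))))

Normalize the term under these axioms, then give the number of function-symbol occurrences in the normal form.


1. (h (m (t (q) (q))))  →  (h (m (q)))
normal form: (h (m (q)))

size = 3


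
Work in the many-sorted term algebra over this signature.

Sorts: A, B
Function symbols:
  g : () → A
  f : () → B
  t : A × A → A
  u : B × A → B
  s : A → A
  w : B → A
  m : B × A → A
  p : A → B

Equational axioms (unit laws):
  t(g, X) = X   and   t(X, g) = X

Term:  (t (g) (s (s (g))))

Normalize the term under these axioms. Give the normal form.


1. (t (g) (s (s (g))))  →  (s (s (g)))

normal form = (s (s (g)))


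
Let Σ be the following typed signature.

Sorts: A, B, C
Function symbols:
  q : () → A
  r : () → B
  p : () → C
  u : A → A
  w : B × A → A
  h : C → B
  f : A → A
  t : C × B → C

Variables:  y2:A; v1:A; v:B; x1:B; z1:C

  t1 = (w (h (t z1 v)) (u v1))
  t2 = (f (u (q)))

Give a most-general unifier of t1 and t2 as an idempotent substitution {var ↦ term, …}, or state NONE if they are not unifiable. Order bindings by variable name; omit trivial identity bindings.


head clash or occurs-check failure — not unifiable

NONE (not unifiable)


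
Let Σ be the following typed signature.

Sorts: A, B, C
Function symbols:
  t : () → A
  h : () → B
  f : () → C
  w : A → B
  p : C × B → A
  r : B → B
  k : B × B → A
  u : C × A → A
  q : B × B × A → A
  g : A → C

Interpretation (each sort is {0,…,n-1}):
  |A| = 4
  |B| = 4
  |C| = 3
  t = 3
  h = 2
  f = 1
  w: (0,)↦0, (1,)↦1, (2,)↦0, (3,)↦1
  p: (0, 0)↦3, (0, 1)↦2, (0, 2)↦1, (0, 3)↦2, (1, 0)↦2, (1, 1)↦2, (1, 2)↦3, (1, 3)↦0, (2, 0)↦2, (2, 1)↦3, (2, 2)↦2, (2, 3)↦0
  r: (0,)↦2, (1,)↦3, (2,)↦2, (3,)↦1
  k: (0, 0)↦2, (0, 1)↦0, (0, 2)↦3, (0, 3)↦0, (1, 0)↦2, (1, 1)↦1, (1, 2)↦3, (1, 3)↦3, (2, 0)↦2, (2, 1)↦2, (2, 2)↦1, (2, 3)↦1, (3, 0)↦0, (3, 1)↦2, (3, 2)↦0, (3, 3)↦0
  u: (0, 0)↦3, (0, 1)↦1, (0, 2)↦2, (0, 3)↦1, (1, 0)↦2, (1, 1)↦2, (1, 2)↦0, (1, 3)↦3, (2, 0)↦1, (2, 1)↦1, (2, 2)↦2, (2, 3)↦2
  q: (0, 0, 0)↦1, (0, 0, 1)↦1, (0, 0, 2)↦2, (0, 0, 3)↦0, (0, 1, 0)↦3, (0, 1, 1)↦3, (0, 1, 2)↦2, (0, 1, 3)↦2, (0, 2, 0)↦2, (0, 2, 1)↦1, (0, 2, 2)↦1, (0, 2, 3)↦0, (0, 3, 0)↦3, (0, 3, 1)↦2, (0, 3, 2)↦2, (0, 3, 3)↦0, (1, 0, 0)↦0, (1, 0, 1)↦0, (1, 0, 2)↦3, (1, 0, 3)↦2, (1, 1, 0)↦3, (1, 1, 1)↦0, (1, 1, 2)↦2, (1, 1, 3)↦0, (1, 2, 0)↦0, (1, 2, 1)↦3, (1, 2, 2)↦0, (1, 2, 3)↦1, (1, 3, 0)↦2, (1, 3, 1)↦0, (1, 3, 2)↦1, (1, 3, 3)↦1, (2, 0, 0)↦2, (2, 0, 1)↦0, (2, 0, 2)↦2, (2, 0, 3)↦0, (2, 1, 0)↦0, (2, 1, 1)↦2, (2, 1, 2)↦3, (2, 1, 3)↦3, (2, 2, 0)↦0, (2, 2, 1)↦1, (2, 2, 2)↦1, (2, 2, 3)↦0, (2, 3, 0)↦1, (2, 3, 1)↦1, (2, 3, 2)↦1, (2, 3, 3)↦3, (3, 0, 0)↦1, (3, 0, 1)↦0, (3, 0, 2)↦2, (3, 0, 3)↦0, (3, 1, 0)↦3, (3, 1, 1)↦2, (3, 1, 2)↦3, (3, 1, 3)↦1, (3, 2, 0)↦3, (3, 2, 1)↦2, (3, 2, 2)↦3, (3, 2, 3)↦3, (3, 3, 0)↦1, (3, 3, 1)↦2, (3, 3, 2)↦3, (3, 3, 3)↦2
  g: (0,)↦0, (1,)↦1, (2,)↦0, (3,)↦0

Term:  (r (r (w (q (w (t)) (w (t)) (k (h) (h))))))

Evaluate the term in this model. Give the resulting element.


value = 2

  t = 3
  (w (t)) = w(3,) = 1
  t = 3
  (w (t)) = w(3,) = 1
  h = 2
  h = 2
  (k (h) (h)) = k(2, 2) = 1
  (q (w (t)) (w (t)) (k (h) (h))) = q(1, 1, 1) = 0
  (w (q (w (t)) (w (t)) (k (h) (h)))) = w(0,) = 0
  (r (w (q (w (t)) (w (t)) (k (h) (h))))) = r(0,) = 2
  (r (r (w (q (w (t)) (w (t)) (k (h) (h)))))) = r(2,) = 2


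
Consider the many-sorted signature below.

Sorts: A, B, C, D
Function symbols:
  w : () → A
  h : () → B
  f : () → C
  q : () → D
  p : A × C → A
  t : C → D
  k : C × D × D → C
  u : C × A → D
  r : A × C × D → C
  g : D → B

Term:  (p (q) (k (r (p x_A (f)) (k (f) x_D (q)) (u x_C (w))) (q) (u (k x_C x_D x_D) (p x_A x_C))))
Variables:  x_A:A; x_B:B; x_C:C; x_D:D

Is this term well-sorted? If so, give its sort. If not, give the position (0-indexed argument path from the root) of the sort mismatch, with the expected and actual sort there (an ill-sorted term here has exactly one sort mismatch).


  (q) : D
        x_A : A
        (f) : C
      (p x_A (f)) : A
        (f) : C
        x_D : D
        (q) : D
      (k (f) x_D (q)) : C
        x_C : C
        (w) : A
      (u x_C (w)) : D
    (r (p x_A (f)) (k (f) x_D (q)) (u x_C (w))) : C
    (q) : D
        x_C : C
        x_D : D
        x_D : D
      (k x_C x_D x_D) : C
        x_A : A
        x_C : C
      (p x_A x_C) : A
    (u (k x_C x_D x_D) (p x_A x_C)) : D
  (k (r (p x_A (f)) (k (f) x_D (q)) (u x_C (w))) (q) (u (k x_C x_D x_D) (p x_A x_C))) : C
(p (q) (k (r (p x_A (f)) (k (f) x_D (q)) (u x_C (w))) (q) (u (k x_C x_D x_D) (p x_A x_C)))) : ✗ arg 0 at [0] has sort D, expected A

ill-sorted at position [0]: expected A, got D


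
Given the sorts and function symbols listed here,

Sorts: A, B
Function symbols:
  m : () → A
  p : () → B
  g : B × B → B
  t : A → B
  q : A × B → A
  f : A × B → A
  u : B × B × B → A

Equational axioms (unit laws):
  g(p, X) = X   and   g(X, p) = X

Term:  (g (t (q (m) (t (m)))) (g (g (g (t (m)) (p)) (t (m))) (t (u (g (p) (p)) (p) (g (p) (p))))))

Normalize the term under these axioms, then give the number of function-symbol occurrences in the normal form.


size = 17

1. (g (t (q (m) (t (m)))) (g (g (g (t (m)) (p)) (t (m))) (t (u (g (p) (p)) (p) (g (p) (p))))))  →  (g (t (q (m) (t (m)))) (g (g (t (m)) (t (m))) (t (u (g (p) (p)) (p) (g (p) (p))))))
2. (g (t (q (m) (t (m)))) (g (g (t (m)) (t (m))) (t (u (g (p) (p)) (p) (g (p) (p))))))  →  (g (t (q (m) (t (m)))) (g (g (t (m)) (t (m))) (t (u (p) (p) (g (p) (p))))))
3. (g (t (q (m) (t (m)))) (g (g (t (m)) (t (m))) (t (u (p) (p) (g (p) (p))))))  →  (g (t (q (m) (t (m)))) (g (g (t (m)) (t (m))) (t (u (p) (p) (p)))))
normal form: (g (t (q (m) (t (m)))) (g (g (t (m)) (t (m))) (t (u (p) (p) (p)))))


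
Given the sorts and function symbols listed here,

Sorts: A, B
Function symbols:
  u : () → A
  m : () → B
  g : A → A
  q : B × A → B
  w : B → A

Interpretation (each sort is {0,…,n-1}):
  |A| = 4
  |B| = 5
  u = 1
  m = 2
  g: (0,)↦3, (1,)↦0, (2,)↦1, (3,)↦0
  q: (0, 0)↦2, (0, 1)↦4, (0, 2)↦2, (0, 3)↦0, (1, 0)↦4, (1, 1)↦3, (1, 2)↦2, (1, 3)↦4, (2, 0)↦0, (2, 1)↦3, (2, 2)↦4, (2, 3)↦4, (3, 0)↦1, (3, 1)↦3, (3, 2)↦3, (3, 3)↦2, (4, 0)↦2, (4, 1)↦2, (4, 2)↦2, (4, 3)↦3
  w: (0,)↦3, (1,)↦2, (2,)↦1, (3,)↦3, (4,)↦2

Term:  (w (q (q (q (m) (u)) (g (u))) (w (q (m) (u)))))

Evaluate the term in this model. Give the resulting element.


value = 2

  m = 2
  u = 1
  (q (m) (u)) = q(2, 1) = 3
  u = 1
  (g (u)) = g(1,) = 0
  (q (q (m) (u)) (g (u))) = q(3, 0) = 1
  m = 2
  u = 1
  (q (m) (u)) = q(2, 1) = 3
  (w (q (m) (u))) = w(3,) = 3
  (q (q (q (m) (u)) (g (u))) (w (q (m) (u)))) = q(1, 3) = 4
  (w (q (q (q (m) (u)) (g (u))) (w (q (m) (u))))) = w(4,) = 2


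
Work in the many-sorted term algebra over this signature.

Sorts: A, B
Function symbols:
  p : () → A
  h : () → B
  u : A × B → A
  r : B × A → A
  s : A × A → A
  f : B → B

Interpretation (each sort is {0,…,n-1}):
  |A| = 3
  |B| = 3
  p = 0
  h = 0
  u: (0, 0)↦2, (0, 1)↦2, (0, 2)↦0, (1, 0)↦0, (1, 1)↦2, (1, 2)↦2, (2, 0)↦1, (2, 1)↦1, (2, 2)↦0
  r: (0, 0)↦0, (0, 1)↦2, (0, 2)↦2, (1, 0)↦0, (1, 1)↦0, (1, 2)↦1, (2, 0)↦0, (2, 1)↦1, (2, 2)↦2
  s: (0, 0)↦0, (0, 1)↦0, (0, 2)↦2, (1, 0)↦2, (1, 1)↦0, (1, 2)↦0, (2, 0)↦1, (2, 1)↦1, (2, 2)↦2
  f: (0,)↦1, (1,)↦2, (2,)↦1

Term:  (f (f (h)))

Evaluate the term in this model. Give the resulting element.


value = 2

  h = 0
  (f (h)) = f(0,) = 1
  (f (f (h))) = f(1,) = 2


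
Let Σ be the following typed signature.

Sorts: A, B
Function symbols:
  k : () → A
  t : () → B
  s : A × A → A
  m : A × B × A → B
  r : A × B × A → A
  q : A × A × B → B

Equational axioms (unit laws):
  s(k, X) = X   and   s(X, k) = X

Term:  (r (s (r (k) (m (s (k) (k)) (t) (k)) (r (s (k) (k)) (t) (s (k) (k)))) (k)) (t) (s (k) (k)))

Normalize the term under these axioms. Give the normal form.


1. (r (s (r (k) (m (s (k) (k)) (t) (k)) (r (s (k) (k)) (t) (s (k) (k)))) (k)) (t) (s (k) (k)))  →  (r (r (k) (m (s (k) (k)) (t) (k)) (r (s (k) (k)) (t) (s (k) (k)))) (t) (s (k) (k)))
2. (r (r (k) (m (s (k) (k)) (t) (k)) (r (s (k) (k)) (t) (s (k) (k)))) (t) (s (k) (k)))  →  (r (r (k) (m (k) (t) (k)) (r (s (k) (k)) (t) (s (k) (k)))) (t) (s (k) (k)))
3. (r (r (k) (m (k) (t) (k)) (r (s (k) (k)) (t) (s (k) (k)))) (t) (s (k) (k)))  →  (r (r (k) (m (k) (t) (k)) (r (k) (t) (s (k) (k)))) (t) (s (k) (k)))
4. (r (r (k) (m (k) (t) (k)) (r (k) (t) (s (k) (k)))) (t) (s (k) (k)))  →  (r (r (k) (m (k) (t) (k)) (r (k) (t) (k))) (t) (s (k) (k)))
5. (r (r (k) (m (k) (t) (k)) (r (k) (t) (k))) (t) (s (k) (k)))  →  (r (r (k) (m (k) (t) (k)) (r (k) (t) (k))) (t) (k))

normal form = (r (r (k) (m (k) (t) (k)) (r (k) (t) (k))) (t) (k))


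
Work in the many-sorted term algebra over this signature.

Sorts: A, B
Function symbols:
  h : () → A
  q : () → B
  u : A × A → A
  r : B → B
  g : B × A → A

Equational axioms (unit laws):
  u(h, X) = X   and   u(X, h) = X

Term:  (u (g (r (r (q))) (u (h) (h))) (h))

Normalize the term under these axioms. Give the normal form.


1. (u (g (r (r (q))) (u (h) (h))) (h))  →  (g (r (r (q))) (u (h) (h)))
2. (g (r (r (q))) (u (h) (h)))  →  (g (r (r (q))) (h))

normal form = (g (r (r (q))) (h))


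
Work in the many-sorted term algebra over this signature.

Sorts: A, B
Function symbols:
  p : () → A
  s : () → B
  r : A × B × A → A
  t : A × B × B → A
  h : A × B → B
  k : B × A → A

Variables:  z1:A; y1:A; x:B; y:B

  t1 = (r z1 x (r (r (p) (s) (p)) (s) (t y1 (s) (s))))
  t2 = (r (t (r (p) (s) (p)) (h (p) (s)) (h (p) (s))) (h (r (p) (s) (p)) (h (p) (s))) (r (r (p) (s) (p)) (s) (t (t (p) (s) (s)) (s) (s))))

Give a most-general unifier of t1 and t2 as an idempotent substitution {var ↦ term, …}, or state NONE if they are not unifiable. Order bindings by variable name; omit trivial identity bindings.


{x ↦ (h (r (p) (s) (p)) (h (p) (s))), y1 ↦ (t (p) (s) (s)), z1 ↦ (t (r (p) (s) (p)) (h (p) (s)) (h (p) (s)))}


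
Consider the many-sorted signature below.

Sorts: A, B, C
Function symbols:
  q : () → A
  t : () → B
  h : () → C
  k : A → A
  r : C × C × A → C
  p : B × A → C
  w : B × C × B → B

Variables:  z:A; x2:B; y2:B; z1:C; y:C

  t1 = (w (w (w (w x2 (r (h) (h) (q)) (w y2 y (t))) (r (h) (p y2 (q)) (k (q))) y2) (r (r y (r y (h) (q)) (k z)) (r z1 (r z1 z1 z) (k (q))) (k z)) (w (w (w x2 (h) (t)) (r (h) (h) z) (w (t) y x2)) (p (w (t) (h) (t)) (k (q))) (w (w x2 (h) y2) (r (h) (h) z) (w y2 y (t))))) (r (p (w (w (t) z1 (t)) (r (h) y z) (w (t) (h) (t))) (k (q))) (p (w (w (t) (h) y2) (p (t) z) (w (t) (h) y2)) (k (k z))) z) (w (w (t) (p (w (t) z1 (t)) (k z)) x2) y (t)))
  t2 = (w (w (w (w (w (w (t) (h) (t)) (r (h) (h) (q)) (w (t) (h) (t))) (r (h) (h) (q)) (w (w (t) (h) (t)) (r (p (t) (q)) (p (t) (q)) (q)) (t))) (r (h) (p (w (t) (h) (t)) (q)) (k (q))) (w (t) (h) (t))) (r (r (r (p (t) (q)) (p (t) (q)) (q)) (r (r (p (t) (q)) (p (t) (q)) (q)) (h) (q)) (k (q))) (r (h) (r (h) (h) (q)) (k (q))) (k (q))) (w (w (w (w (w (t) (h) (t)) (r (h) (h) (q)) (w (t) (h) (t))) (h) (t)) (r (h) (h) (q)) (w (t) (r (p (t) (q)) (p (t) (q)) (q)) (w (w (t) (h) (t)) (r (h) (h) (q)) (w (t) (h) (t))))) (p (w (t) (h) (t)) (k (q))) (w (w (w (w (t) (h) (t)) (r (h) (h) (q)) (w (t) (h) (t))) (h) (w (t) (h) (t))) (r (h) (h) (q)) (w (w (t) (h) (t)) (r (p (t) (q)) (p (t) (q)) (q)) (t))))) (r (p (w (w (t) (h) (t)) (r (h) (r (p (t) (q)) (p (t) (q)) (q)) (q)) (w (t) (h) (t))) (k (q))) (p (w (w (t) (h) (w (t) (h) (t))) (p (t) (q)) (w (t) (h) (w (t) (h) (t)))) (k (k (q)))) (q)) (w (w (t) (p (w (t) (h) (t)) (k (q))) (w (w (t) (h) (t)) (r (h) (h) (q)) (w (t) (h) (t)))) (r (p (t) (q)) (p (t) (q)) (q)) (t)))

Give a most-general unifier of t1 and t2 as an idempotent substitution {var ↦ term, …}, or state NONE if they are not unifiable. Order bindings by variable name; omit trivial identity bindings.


{x2 ↦ (w (w (t) (h) (t)) (r (h) (h) (q)) (w (t) (h) (t))), y ↦ (r (p (t) (q)) (p (t) (q)) (q)), y2 ↦ (w (t) (h) (t)), z ↦ (q), z1 ↦ (h)}


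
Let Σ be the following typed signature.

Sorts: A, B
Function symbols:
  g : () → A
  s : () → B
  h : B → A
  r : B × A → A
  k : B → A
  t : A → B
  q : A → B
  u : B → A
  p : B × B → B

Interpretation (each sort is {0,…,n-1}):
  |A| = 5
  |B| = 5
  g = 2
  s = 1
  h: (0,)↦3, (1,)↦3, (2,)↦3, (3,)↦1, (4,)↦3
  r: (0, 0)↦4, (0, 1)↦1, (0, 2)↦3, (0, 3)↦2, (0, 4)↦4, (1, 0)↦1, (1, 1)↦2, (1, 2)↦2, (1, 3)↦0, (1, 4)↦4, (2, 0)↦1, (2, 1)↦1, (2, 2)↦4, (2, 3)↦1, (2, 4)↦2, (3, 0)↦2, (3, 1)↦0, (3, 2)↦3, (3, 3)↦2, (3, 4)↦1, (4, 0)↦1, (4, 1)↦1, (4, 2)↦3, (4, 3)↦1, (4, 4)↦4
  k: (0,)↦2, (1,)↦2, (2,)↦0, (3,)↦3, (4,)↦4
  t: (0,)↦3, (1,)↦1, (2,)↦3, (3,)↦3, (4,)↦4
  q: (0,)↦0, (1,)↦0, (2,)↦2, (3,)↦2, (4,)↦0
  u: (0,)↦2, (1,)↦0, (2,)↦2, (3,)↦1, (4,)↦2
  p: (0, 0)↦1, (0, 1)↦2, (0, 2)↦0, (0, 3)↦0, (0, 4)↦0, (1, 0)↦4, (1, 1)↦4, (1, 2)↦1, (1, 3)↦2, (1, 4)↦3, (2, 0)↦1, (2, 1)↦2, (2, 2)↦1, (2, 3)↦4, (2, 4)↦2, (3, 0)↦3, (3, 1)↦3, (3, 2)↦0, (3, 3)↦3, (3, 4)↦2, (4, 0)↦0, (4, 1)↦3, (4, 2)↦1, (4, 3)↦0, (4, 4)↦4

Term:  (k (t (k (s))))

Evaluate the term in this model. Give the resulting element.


  s = 1
  (k (s)) = k(1,) = 2
  (t (k (s))) = t(2,) = 3
  (k (t (k (s)))) = k(3,) = 3

value = 3


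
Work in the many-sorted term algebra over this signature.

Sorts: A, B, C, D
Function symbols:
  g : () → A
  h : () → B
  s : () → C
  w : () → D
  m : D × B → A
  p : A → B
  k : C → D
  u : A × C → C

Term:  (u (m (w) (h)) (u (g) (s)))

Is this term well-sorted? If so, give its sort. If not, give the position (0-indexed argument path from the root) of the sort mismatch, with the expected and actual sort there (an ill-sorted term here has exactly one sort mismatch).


well-sorted; sort = C

    (w) : D
    (h) : B
  (m (w) (h)) : A
    (g) : A
    (s) : C
  (u (g) (s)) : C
(u (m (w) (h)) (u (g) (s))) : C


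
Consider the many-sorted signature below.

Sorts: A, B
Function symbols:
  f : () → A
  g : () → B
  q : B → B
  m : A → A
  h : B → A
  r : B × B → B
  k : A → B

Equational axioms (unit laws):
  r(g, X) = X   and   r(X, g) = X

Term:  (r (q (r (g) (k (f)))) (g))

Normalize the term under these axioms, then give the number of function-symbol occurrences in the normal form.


size = 3

1. (r (q (r (g) (k (f)))) (g))  →  (q (r (g) (k (f))))
2. (q (r (g) (k (f))))  →  (q (k (f)))
normal form: (q (k (f)))


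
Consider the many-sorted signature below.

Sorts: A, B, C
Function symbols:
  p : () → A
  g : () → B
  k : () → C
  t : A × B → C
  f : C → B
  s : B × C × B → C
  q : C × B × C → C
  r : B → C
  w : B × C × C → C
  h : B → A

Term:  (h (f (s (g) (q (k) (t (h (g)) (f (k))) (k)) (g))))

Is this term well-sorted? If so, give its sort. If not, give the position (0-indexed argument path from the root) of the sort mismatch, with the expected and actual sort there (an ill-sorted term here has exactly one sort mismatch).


      (g) : B
        (k) : C
            (g) : B
          (h (g)) : A
            (k) : C
          (f (k)) : B
        (t (h (g)) (f (k))) : C
        (k) : C
      (q (k) (t (h (g)) (f (k))) (k)) : ✗ arg 1 at [0, 0, 1, 1] has sort C, expected B
      (g) : B

ill-sorted at position [0, 0, 1, 1]: expected B, got C


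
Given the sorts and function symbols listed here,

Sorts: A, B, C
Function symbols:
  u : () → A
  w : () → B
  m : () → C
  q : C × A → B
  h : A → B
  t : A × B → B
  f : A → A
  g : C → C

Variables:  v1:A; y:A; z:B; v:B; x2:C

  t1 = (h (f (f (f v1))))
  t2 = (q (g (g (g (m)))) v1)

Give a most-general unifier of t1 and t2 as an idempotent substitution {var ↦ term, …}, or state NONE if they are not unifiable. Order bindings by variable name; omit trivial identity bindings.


NONE (not unifiable)

head clash or occurs-check failure — not unifiable


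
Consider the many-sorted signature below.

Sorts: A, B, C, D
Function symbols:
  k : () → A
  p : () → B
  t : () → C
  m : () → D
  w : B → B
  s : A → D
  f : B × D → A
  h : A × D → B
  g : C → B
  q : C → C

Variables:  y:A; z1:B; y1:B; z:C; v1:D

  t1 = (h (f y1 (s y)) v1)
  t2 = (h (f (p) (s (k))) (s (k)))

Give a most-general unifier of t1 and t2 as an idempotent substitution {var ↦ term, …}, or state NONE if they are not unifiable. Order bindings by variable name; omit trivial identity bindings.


{v1 ↦ (s (k)), y ↦ (k), y1 ↦ (p)}


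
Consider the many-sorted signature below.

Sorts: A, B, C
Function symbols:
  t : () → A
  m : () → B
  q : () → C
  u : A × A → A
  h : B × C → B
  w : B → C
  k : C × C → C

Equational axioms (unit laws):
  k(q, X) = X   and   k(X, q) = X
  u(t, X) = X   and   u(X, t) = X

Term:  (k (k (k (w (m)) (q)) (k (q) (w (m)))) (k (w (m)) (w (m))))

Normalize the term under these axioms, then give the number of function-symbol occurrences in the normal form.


1. (k (k (k (w (m)) (q)) (k (q) (w (m)))) (k (w (m)) (w (m))))  →  (k (k (w (m)) (k (q) (w (m)))) (k (w (m)) (w (m))))
2. (k (k (w (m)) (k (q) (w (m)))) (k (w (m)) (w (m))))  →  (k (k (w (m)) (w (m))) (k (w (m)) (w (m))))
normal form: (k (k (w (m)) (w (m))) (k (w (m)) (w (m))))

size = 11


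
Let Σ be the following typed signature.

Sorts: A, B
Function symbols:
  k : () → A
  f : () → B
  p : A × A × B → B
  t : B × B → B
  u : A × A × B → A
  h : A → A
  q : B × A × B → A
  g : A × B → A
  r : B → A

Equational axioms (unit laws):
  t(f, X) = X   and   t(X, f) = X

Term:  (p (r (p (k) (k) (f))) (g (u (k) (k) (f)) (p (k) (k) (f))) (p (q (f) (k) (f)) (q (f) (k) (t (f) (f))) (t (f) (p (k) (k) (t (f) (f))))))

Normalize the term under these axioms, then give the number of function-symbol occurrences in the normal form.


1. (p (r (p (k) (k) (f))) (g (u (k) (k) (f)) (p (k) (k) (f))) (p (q (f) (k) (f)) (q (f) (k) (t (f) (f))) (t (f) (p (k) (k) (t (f) (f))))))  →  (p (r (p (k) (k) (f))) (g (u (k) (k) (f)) (p (k) (k) (f))) (p (q (f) (k) (f)) (q (f) (k) (f)) (t (f) (p (k) (k) (t (f) (f))))))
2. (p (r (p (k) (k) (f))) (g (u (k) (k) (f)) (p (k) (k) (f))) (p (q (f) (k) (f)) (q (f) (k) (f)) (t (f) (p (k) (k) (t (f) (f))))))  →  (p (r (p (k) (k) (f))) (g (u (k) (k) (f)) (p (k) (k) (f))) (p (q (f) (k) (f)) (q (f) (k) (f)) (p (k) (k) (t (f) (f)))))
3. (p (r (p (k) (k) (f))) (g (u (k) (k) (f)) (p (k) (k) (f))) (p (q (f) (k) (f)) (q (f) (k) (f)) (p (k) (k) (t (f) (f)))))  →  (p (r (p (k) (k) (f))) (g (u (k) (k) (f)) (p (k) (k) (f))) (p (q (f) (k) (f)) (q (f) (k) (f)) (p (k) (k) (f))))
normal form: (p (r (p (k) (k) (f))) (g (u (k) (k) (f)) (p (k) (k) (f))) (p (q (f) (k) (f)) (q (f) (k) (f)) (p (k) (k) (f))))

size = 28


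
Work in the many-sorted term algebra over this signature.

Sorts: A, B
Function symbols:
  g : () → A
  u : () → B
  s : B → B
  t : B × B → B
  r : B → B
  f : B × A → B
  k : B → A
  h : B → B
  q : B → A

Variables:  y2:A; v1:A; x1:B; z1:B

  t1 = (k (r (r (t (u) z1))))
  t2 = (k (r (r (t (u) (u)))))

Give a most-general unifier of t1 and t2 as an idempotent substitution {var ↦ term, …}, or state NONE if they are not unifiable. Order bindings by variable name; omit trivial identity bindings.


{z1 ↦ (u)}


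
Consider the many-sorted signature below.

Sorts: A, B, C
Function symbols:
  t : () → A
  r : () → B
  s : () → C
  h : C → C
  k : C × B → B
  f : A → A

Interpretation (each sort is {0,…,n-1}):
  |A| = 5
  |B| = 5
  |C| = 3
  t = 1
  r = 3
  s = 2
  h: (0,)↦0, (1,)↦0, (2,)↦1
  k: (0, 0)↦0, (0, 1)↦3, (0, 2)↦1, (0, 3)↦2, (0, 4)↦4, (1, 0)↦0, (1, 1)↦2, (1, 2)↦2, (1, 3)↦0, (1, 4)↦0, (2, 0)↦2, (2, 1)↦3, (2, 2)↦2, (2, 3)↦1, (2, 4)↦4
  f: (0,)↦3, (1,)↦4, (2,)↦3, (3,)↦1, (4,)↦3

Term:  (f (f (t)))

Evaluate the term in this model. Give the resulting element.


  t = 1
  (f (t)) = f(1,) = 4
  (f (f (t))) = f(4,) = 3

value = 3


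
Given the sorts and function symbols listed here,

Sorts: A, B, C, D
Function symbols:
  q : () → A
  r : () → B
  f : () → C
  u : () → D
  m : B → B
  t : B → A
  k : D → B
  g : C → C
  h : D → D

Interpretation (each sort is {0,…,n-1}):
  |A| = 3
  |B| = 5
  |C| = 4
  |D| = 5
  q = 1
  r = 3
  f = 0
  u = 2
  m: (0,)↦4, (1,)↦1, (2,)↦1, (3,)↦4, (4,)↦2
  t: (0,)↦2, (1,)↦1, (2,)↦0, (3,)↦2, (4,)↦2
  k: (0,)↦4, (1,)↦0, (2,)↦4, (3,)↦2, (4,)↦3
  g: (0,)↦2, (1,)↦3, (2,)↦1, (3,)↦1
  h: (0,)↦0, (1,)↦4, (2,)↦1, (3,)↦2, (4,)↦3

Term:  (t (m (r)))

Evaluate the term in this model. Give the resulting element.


value = 2

  r = 3
  (m (r)) = m(3,) = 4
  (t (m (r))) = t(4,) = 2


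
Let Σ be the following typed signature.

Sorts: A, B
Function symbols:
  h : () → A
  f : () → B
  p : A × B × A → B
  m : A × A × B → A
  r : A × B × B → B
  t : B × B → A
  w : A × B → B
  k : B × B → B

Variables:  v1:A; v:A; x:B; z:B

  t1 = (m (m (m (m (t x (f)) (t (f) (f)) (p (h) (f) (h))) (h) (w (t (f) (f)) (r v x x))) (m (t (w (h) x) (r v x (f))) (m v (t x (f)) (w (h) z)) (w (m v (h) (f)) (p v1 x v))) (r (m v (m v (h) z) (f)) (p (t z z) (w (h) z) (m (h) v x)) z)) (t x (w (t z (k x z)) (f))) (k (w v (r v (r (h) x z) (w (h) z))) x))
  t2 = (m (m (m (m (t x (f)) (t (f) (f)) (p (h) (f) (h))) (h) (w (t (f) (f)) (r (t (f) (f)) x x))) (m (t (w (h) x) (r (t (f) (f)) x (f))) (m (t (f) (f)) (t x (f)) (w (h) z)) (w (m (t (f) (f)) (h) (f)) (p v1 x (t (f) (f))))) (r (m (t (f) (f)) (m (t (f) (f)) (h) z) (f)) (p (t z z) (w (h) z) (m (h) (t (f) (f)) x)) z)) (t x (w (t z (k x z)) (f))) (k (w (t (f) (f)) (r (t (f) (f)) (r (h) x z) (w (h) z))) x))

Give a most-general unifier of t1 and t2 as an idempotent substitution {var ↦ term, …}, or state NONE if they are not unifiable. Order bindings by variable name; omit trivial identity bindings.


{v ↦ (t (f) (f))}


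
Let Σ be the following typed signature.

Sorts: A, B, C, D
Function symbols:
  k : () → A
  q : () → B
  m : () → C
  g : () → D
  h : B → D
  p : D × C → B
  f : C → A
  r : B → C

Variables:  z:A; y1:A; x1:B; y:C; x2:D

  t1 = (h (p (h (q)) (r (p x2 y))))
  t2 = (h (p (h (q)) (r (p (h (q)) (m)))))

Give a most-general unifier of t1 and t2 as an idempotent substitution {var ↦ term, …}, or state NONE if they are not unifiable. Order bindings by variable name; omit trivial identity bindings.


{x2 ↦ (h (q)), y ↦ (m)}


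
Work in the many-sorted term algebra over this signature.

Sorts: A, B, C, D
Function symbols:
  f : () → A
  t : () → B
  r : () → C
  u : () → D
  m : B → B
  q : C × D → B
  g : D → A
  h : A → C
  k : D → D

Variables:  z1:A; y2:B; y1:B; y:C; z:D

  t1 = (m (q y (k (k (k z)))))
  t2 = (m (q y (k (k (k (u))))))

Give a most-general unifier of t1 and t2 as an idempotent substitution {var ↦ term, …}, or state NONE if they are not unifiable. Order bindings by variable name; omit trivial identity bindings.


{z ↦ (u)}


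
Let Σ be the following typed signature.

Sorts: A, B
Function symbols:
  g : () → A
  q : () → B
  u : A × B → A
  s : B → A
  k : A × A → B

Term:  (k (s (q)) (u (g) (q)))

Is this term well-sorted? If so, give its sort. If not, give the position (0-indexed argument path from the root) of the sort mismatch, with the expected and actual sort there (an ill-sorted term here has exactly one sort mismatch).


    (q) : B
  (s (q)) : A
    (g) : A
    (q) : B
  (u (g) (q)) : A
(k (s (q)) (u (g) (q))) : B

well-sorted; sort = B


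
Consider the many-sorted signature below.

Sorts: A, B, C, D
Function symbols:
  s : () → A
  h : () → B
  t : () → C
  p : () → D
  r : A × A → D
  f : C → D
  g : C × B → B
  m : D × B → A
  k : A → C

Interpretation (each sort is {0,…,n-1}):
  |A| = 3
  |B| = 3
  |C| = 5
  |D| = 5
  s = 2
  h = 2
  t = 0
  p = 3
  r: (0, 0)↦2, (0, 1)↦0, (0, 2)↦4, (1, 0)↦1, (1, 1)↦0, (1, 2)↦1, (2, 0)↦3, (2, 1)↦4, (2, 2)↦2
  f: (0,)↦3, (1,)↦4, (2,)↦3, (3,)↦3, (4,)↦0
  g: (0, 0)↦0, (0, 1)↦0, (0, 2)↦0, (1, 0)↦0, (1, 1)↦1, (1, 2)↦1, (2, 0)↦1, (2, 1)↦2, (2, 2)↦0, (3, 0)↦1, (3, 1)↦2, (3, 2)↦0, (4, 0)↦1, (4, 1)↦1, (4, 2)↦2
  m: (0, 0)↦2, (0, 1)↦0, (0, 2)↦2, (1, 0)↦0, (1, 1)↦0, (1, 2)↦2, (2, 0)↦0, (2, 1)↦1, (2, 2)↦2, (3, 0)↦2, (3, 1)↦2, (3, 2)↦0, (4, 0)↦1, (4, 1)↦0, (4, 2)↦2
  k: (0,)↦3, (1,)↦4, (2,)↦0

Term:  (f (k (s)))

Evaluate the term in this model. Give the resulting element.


  s = 2
  (k (s)) = k(2,) = 0
  (f (k (s))) = f(0,) = 3

value = 3


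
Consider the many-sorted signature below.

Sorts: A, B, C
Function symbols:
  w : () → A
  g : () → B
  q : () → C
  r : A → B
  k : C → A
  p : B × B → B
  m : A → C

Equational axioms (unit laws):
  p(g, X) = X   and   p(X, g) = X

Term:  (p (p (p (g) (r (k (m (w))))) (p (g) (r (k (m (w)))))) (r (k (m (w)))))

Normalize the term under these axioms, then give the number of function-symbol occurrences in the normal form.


1. (p (p (p (g) (r (k (m (w))))) (p (g) (r (k (m (w)))))) (r (k (m (w)))))  →  (p (p (r (k (m (w)))) (p (g) (r (k (m (w)))))) (r (k (m (w)))))
2. (p (p (r (k (m (w)))) (p (g) (r (k (m (w)))))) (r (k (m (w)))))  →  (p (p (r (k (m (w)))) (r (k (m (w))))) (r (k (m (w)))))
normal form: (p (p (r (k (m (w)))) (r (k (m (w))))) (r (k (m (w)))))

size = 14


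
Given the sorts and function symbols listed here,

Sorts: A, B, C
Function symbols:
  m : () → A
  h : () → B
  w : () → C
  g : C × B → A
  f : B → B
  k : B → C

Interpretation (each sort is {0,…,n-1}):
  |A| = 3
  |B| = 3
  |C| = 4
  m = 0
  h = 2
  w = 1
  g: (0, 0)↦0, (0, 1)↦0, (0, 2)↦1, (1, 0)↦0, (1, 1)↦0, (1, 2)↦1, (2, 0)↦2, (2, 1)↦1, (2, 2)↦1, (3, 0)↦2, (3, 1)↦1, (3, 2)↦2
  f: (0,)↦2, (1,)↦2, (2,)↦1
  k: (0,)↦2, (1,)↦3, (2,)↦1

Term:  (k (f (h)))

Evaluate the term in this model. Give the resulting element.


value = 3

  h = 2
  (f (h)) = f(2,) = 1
  (k (f (h))) = k(1,) = 3


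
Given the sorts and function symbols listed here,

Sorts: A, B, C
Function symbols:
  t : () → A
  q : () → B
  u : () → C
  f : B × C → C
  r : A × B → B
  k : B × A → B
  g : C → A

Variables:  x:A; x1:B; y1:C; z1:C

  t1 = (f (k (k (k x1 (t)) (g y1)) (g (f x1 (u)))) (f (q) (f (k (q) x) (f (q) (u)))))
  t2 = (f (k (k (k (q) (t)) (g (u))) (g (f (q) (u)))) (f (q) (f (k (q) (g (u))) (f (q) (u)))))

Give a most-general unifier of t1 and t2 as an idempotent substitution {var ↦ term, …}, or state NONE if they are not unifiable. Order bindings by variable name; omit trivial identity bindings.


{x ↦ (g (u)), x1 ↦ (q), y1 ↦ (u)}


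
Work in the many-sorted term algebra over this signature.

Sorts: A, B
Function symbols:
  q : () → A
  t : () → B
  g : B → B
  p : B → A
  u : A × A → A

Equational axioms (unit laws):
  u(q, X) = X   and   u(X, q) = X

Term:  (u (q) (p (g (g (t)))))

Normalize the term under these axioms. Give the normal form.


1. (u (q) (p (g (g (t)))))  →  (p (g (g (t))))

normal form = (p (g (g (t))))


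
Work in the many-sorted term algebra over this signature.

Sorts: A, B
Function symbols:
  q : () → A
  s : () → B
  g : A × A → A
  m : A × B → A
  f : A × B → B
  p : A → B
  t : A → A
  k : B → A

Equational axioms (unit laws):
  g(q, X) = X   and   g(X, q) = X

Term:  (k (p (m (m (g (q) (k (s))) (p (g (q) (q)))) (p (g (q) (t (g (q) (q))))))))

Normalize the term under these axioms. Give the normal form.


1. (k (p (m (m (g (q) (k (s))) (p (g (q) (q)))) (p (g (q) (t (g (q) (q))))))))  →  (k (p (m (m (k (s)) (p (g (q) (q)))) (p (g (q) (t (g (q) (q))))))))
2. (k (p (m (m (k (s)) (p (g (q) (q)))) (p (g (q) (t (g (q) (q))))))))  →  (k (p (m (m (k (s)) (p (q))) (p (g (q) (t (g (q) (q))))))))
3. (k (p (m (m (k (s)) (p (q))) (p (g (q) (t (g (q) (q))))))))  →  (k (p (m (m (k (s)) (p (q))) (p (t (g (q) (q)))))))
4. (k (p (m (m (k (s)) (p (q))) (p (t (g (q) (q)))))))  →  (k (p (m (m (k (s)) (p (q))) (p (t (q))))))

normal form = (k (p (m (m (k (s)) (p (q))) (p (t (q))))))
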